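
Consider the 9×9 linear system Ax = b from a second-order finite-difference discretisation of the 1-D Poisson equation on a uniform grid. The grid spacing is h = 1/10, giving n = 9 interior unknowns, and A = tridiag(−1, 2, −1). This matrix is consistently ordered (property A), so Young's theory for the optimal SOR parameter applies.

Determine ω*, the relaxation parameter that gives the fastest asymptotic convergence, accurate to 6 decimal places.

[ρ_J] n=9: ρ(B_J) = cos(π/(n+1)) = cos(π/10) = 0.951057.
root = sin(π/10) = 0.3090170  (since 1−cos² = sin²).
Then 2/(1+√(1−ρ_J²)) = 2/(1+0.3090170); ω* = 2/1.3090170 = 1.527864.
At ω = 1.527864 every |λ(B_ω)| = ω−1, so ρ_SOR = 0.527864.

ω* = 1.527864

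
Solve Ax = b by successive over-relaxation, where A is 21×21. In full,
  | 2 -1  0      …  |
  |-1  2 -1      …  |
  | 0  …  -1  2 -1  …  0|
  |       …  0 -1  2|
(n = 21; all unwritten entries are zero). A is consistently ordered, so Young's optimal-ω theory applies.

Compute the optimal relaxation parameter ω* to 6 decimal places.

B_J for the 21×21 system has eigenvalues cos(kπ/22); ρ_J = cos(π/22) = 0.989821.
√(1−ρ_J²) simplifies to sin(π/22) = 0.1423148.
[ω*] 2 ÷ (1 + 0.1423148) = 2 ÷ 1.1423148 = 1.750831.
[ρ_SOR] ω* − 1 = 0.750831.

ω* = 1.750831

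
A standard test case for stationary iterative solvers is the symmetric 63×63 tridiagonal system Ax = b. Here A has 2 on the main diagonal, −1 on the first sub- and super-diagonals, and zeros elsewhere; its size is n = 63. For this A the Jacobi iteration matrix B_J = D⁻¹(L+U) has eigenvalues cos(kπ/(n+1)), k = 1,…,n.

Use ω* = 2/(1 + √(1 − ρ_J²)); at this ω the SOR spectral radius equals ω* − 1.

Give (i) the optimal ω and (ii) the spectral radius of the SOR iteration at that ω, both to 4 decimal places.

ω* = 1.9065, ρ_SOR = 0.9065

ρ_J = max_k |cos(kπ/64)| = cos(π/64) = 0.9988
√(1 − cos²(π/64)) = sin(π/64) ≈ 0.04907.
Young: ω* = 2/(1+√(1−ρ_J²)) = 2/(1+0.04907) = 2/1.04907 = 1.9065.
At ω = 1.9065 every |λ(B_ω)| = ω−1, so ρ_SOR = 0.9065.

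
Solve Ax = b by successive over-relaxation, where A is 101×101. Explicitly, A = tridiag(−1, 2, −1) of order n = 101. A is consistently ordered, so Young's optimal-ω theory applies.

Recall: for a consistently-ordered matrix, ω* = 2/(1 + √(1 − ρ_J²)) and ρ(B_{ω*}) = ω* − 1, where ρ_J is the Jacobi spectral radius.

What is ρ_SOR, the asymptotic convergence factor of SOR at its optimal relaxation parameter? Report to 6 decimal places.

n=101: λ(B_J) = 1 − λ(A)/2 = cos(kπ/102); k=1 gives ρ_J = 0.999526.
root = sin(π/102) = 0.0307951  (since 1−cos² = sin²).
Young: ω* = 2/(1+√(1−ρ_J²)) = 2/(1+0.0307951) = 2/1.0307951 = 1.940250.
ρ(B_{ω*}) = ω*−1 = 0.940250

ρ_SOR = 0.940250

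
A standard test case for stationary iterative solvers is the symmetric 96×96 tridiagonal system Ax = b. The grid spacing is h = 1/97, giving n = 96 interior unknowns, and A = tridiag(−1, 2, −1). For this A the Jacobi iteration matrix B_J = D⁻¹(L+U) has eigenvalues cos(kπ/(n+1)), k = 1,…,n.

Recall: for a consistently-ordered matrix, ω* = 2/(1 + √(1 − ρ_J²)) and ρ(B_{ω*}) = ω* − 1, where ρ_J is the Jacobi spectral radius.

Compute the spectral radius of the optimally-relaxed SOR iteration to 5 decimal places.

ρ_SOR = 0.93727

With n=96, ρ(Jacobi) = cos(π/97) = 0.99948.
√(1−ρ_J²) = |sin(π/97)| = 0.032382
ω* = 2/(1 + 0.032382) = 2/1.032382 = 1.93727.
ρ(B_{ω*}) = ω*−1 = 0.93727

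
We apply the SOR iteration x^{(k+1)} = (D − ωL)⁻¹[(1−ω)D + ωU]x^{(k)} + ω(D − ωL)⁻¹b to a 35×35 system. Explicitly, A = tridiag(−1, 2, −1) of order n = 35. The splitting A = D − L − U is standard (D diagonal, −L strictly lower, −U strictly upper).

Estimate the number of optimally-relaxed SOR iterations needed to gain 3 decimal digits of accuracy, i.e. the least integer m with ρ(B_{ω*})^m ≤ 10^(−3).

m = 40

spectrum of D⁻¹(L+U) = {cos(kπ/36) : 1≤k≤35}; ρ_J = cos(π/36) = 0.9961947.
√(1−ρ_J²) simplifies to sin(π/36) = 0.0871557.
ω* = 2/(1 + 0.0871557) = 2/1.0871557 = 1.8396629.
[ρ_SOR] ω* − 1 = 0.8396629.
m ≥ 3·ln10 / (−ln 0.8396629) = 39.528; smallest integer m = 40.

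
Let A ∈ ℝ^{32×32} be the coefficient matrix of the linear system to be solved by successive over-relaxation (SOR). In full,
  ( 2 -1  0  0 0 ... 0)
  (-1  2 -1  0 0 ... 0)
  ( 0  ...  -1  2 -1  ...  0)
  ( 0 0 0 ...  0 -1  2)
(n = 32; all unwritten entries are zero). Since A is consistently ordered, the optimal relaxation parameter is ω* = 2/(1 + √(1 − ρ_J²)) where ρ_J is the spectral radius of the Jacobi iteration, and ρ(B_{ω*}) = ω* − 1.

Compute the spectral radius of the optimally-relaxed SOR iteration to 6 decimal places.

[ρ_J] n=32: ρ(B_J) = cos(π/(n+1)) = cos(π/33) = 0.995472.
√(1−ρ_J²) simplifies to sin(π/33) = 0.0950560.
ω* = 2/(1 + 0.0950560) = 2/1.0950560 = 1.826391.
Hence ρ(B_{ω*}) = 1.826391 − 1 = 0.826391.

ρ_SOR = 0.826391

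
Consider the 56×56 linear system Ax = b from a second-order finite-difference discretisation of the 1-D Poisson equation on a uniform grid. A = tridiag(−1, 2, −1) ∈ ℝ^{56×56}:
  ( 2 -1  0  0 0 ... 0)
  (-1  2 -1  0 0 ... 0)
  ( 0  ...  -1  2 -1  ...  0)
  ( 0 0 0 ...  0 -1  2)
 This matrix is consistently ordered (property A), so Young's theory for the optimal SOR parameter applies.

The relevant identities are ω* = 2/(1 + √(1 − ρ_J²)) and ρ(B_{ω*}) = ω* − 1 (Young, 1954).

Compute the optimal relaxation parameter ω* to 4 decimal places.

spectrum of D⁻¹(L+U) = {cos(kπ/57) : 1≤k≤56}; ρ_J = cos(π/57) = 0.9985.
root = sin(π/57) = 0.05509  (since 1−cos² = sin²).
ω* = 2/(1+0.05509) = 1.8956
ρ_SOR = ω* − 1 = 1.8956 − 1 = 0.8956.

ω* = 1.8956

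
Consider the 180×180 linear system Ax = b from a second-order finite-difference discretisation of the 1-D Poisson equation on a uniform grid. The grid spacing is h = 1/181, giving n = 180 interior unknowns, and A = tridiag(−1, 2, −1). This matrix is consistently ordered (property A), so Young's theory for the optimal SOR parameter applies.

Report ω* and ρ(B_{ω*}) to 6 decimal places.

[ρ_J] n=180: ρ(B_J) = cos(π/(n+1)) = cos(π/181) = 0.999849.
√(1−ρ_J²) = |sin(π/181)| = 0.0173560
ω* = 2/(1+0.0173560) = 1.965880
ρ(B_{ω*}) = ω*−1 = 0.965880

ω* = 1.965880, ρ_SOR = 0.965880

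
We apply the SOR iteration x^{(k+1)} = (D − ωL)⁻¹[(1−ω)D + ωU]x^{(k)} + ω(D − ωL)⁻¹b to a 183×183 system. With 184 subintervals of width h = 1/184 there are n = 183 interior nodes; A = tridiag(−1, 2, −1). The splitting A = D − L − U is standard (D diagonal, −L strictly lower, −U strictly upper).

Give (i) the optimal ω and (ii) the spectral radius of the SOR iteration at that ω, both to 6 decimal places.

[ρ_J] n=183: ρ(B_J) = cos(π/(n+1)) = cos(π/184) = 0.999854.
√(1 − cos²(π/184)) = sin(π/184) ≈ 0.0170730.
ω* = 2/(1 + 0.0170730) = 2/1.0170730 = 1.966427.
Hence ρ(B_{ω*}) = 1.966427 − 1 = 0.966427.

ω* = 1.966427, ρ_SOR = 0.966427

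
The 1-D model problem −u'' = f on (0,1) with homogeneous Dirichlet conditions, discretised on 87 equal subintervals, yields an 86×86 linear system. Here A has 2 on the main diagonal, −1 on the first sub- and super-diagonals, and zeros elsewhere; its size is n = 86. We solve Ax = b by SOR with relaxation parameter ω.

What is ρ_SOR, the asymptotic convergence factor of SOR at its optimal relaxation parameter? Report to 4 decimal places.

ρ_SOR = 0.9303

spectrum of D⁻¹(L+U) = {cos(kπ/87) : 1≤k≤86}; ρ_J = cos(π/87) = 0.9993.
1 − cos²(π/87) = sin²(π/87) ⇒ √(1−ρ_J²) = sin(π/87) = 0.03610.
Then 2/(1+√(1−ρ_J²)) = 2/(1+0.03610); ω* = 2/1.03610 = 1.9303.
Hence ρ(B_{ω*}) = 1.9303 − 1 = 0.9303.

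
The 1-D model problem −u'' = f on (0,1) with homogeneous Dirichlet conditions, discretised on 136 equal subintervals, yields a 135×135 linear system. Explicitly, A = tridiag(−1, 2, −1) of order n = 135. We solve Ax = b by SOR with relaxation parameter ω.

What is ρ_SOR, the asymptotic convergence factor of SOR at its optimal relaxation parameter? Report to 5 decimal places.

With n=135, ρ(Jacobi) = cos(π/136) = 0.99973.
root = sin(π/136) = 0.023098  (since 1−cos² = sin²).
So ω* = 2/1.023098 = 1.95485 (Young).
ρ_SOR = ω* − 1 ≈ 0.95485.

ρ_SOR = 0.95485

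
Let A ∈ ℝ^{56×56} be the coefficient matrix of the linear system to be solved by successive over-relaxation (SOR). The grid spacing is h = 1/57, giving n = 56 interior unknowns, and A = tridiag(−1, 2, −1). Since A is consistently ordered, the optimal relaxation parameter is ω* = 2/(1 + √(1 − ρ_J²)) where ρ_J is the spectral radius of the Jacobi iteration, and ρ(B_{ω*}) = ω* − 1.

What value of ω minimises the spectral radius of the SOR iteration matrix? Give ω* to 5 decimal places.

ω* = 1.89558

spectrum of D⁻¹(L+U) = {cos(kπ/57) : 1≤k≤56}; ρ_J = cos(π/57) = 0.99848.
√(1−ρ_J²) simplifies to sin(π/57) = 0.055088.
So ω* = 2/1.055088 = 1.89558 (Young).
[ρ_SOR] ω* − 1 = 0.89558.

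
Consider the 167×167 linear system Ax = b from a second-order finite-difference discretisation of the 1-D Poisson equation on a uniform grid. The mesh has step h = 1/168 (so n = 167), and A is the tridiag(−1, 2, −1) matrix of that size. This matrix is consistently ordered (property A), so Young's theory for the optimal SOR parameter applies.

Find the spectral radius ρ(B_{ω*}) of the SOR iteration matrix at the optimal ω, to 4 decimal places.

ρ_SOR = 0.9633

[ρ_J] n=167: ρ(B_J) = cos(π/(n+1)) = cos(π/168) = 0.9998.
√(1−ρ_J²) simplifies to sin(π/168) = 0.01870.
ω* = 2/(1 + 0.01870) = 2/1.01870 = 1.9633.
Hence ρ(B_{ω*}) = 1.9633 − 1 = 0.9633.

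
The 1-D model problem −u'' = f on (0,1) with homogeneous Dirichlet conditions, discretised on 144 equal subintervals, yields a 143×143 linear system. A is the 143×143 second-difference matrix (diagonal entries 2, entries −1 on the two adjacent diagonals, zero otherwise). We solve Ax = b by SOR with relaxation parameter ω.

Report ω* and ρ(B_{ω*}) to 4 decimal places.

ρ_J = max_k |cos(kπ/144)| = cos(π/144) = 0.9998
√(1 − cos²(π/144)) = sin(π/144) ≈ 0.02181.
[ω*] 2 ÷ (1 + 0.02181) = 2 ÷ 1.02181 = 1.9573.
[ρ_SOR] ω* − 1 = 0.9573.

ω* = 1.9573, ρ_SOR = 0.9573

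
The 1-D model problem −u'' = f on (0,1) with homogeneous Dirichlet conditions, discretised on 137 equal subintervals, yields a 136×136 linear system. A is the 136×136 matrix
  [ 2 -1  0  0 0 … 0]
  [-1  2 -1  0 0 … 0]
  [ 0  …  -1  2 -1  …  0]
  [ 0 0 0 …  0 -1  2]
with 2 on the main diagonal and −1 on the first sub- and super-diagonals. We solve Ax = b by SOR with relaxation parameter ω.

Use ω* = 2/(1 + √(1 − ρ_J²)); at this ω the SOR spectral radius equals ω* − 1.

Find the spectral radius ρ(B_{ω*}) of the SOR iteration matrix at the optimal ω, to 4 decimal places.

ρ_J = max_k |cos(kπ/137)| = cos(π/137) = 0.9997
√(1−ρ_J²) simplifies to sin(π/137) = 0.02293.
ω* = 2 / (1 + 0.02293) = 2 / 1.02293 ≈ 1.9552.
ρ_SOR = ω* − 1 ≈ 0.9552.

ρ_SOR = 0.9552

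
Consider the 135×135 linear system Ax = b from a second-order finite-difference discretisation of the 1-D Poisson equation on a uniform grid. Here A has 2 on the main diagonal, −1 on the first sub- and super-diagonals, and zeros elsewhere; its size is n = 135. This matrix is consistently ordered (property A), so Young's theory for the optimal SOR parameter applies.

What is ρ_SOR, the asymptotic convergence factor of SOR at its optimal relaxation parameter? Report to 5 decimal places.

[ρ_J] n=135: ρ(B_J) = cos(π/(n+1)) = cos(π/136) = 0.99973.
√(1 − cos²(π/136)) = sin(π/136) ≈ 0.023098.
ω* = 2/(1+0.023098) = 1.95485
ρ_SOR = ω* − 1 ≈ 0.95485.

ρ_SOR = 0.95485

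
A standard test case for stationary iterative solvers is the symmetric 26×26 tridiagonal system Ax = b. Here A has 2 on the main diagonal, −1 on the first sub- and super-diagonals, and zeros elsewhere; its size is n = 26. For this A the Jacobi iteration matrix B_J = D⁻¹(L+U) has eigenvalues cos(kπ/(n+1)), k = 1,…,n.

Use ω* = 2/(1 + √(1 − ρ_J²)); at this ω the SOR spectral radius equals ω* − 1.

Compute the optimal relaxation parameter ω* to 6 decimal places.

ω* = 1.791966

½·tridiag(1,0,1) at n=26: λ_k = cos(kπ/27); max |λ| at k=1 ⇒ ρ_J = cos(π/27) ≈ 0.993238.
√(1−ρ_J²) simplifies to sin(π/27) = 0.1160929.
ω* = 2 / (1 + 0.1160929) = 2 / 1.1160929 ≈ 1.791966.
At ω = 1.791966 every |λ(B_ω)| = ω−1, so ρ_SOR = 0.791966.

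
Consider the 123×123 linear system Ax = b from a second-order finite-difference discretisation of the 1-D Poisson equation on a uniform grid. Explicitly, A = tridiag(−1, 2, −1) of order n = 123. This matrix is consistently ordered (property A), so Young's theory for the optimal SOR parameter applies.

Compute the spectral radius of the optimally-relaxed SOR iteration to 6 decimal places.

½·tridiag(1,0,1) at n=123: λ_k = cos(kπ/124); max |λ| at k=1 ⇒ ρ_J = cos(π/124) ≈ 0.999679.
√(1 − cos²(π/124)) = sin(π/124) ≈ 0.0253327.
ω* = 2 / (1 + 0.0253327) = 2 / 1.0253327 ≈ 1.950586.
At ω = 1.950586 every |λ(B_ω)| = ω−1, so ρ_SOR = 0.950586.

ρ_SOR = 0.950586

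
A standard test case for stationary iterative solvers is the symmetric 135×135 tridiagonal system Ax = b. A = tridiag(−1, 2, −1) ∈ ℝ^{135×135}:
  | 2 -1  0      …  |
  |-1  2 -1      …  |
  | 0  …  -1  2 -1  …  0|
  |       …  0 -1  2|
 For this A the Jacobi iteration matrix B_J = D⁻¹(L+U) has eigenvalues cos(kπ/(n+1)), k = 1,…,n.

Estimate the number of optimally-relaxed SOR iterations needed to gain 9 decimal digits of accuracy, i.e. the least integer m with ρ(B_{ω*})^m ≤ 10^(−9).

[ρ_J] n=135: ρ(B_J) = cos(π/(n+1)) = cos(π/136) = 0.9997332.
root = sin(π/136) = 0.0230979  (since 1−cos² = sin²).
Then 2/(1+√(1−ρ_J²)) = 2/(1+0.0230979); ω* = 2/1.0230979 = 1.9548471.
ρ_SOR = ω* − 1 = 1.9548471 − 1 = 0.9548471.
ρ_SOR^m ≤ 10^(−9) ⇔ m ≥ 9·ln10/(−ln 0.9548471) = 20.7233/0.0462041 = 448.516; m = ⌈448.516⌉ = 449.

m = 449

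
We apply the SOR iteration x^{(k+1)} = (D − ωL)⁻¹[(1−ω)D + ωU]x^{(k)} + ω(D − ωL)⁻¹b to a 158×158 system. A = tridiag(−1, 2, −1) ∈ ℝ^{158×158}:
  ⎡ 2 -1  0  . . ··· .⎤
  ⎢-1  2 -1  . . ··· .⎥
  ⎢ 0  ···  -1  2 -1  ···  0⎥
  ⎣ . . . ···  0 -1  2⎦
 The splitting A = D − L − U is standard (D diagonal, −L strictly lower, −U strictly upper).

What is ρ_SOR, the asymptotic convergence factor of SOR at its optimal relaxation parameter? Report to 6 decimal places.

ρ_SOR = 0.961251

ρ_J = max_k |cos(kπ/159)| = cos(π/159) = 0.999805
√(1 − cos²(π/159)) = sin(π/159) ≈ 0.0197572.
ω* = 2 / (1 + 0.0197572) = 2 / 1.0197572 ≈ 1.961251.
Hence ρ(B_{ω*}) = 1.961251 − 1 = 0.961251.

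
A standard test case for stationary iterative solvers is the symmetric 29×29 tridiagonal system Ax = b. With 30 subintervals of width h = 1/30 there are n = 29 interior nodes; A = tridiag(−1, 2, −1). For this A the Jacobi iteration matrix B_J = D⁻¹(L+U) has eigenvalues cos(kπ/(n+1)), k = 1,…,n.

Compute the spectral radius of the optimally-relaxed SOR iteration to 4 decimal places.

ρ_J = max_k |cos(kπ/30)| = cos(π/30) = 0.9945
√(1 − cos²(π/30)) = sin(π/30) ≈ 0.10453.
ω* = 2/(1 + 0.10453) = 2/1.10453 = 1.8107.
[ρ_SOR] ω* − 1 = 0.8107.

ρ_SOR = 0.8107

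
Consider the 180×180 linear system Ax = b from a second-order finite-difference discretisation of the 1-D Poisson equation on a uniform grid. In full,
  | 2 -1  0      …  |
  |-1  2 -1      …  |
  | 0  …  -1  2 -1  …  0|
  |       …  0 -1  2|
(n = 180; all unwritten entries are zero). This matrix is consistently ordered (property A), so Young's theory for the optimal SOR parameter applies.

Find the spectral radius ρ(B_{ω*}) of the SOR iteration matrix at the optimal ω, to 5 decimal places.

B_J for the 180×180 system has eigenvalues cos(kπ/181); ρ_J = cos(π/181) = 0.99985.
root = sin(π/181) = 0.017356  (since 1−cos² = sin²).
ω* = 2 / (1 + 0.017356) = 2 / 1.017356 ≈ 1.96588.
[ρ_SOR] ω* − 1 = 0.96588.

ρ_SOR = 0.96588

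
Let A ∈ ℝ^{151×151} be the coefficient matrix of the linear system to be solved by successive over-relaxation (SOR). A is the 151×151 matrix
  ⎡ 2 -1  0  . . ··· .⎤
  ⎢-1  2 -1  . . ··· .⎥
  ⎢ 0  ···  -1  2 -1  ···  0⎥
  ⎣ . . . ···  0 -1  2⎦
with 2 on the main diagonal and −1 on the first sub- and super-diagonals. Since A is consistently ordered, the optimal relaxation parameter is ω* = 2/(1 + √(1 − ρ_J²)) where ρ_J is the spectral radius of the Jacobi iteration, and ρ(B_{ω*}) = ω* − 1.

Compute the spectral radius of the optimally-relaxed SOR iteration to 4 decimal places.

ρ_SOR = 0.9595

With n=151, ρ(Jacobi) = cos(π/152) = 0.9998.
√(1−ρ_J²) = |sin(π/152)| = 0.02067
So ω* = 2/1.02067 = 1.9595 (Young).
ρ_SOR = ω* − 1 ≈ 0.9595.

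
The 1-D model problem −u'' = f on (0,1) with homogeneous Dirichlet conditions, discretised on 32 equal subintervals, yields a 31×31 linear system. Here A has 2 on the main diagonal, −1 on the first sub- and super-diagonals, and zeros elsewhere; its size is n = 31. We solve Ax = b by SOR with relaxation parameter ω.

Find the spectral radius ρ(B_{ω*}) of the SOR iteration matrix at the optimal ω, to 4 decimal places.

½·tridiag(1,0,1) at n=31: λ_k = cos(kπ/32); max |λ| at k=1 ⇒ ρ_J = cos(π/32) ≈ 0.9952.
√(1−ρ_J²) = |sin(π/32)| = 0.09802
[ω*] 2 ÷ (1 + 0.09802) = 2 ÷ 1.09802 = 1.8215.
ρ_SOR = ω* − 1 = 1.8215 − 1 = 0.8215.

ρ_SOR = 0.8215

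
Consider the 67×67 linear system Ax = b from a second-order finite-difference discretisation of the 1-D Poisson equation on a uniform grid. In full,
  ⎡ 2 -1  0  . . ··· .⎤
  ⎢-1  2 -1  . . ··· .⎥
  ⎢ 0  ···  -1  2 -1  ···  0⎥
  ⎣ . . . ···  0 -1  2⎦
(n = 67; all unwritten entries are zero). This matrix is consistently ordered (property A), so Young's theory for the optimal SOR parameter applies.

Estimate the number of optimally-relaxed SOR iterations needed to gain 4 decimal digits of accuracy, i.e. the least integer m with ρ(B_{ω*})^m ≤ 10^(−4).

m = 100

With n=67, ρ(Jacobi) = cos(π/68) = 0.9989330.
√(1 − cos²(π/68)) = sin(π/68) ≈ 0.0461835.
So ω* = 2/1.0461835 = 1.9117105 (Young).
ρ_SOR = ω* − 1 = 1.9117105 − 1 = 0.9117105.
(0.9117105)^m ≤ 10^{−4}  ⇒  m·ln(0.9117105) ≤ −4·ln10  ⇒  m ≥ 99.644  ⇒  m = 100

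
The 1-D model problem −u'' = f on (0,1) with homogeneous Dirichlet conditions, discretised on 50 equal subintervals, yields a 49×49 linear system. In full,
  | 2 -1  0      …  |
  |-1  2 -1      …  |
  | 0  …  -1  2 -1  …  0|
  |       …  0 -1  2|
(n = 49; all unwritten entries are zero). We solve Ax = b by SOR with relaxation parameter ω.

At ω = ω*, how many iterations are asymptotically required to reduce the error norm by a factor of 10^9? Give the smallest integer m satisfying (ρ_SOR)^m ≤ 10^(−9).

n=49: λ(B_J) = 1 − λ(A)/2 = cos(kπ/50); k=1 gives ρ_J = 0.9980267.
root = sin(π/50) = 0.0627905  (since 1−cos² = sin²).
ω* = 2 / (1 + 0.0627905) = 2 / 1.0627905 ≈ 1.8818384.
ρ_SOR = ω* − 1 ≈ 0.8818384.
For 9 digits: m = 9·ln10 / (−ln 0.8818384) = 20.7233/0.125746 = 164.803; round up → m = 165.

m = 165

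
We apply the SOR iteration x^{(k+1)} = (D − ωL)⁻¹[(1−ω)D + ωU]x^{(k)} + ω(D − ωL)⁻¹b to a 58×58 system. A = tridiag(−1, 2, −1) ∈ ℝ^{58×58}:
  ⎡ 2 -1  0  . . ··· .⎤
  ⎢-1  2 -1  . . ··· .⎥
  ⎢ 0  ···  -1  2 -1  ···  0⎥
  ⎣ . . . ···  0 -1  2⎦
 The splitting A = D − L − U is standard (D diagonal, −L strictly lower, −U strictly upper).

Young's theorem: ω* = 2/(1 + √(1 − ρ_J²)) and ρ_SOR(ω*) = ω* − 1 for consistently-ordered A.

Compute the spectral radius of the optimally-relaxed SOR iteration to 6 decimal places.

[ρ_J] n=58: ρ(B_J) = cos(π/(n+1)) = cos(π/59) = 0.998583.
√(1 − cos²(π/59)) = sin(π/59) ≈ 0.0532222.
So ω* = 2/1.0532222 = 1.898935 (Young).
At ω = 1.898935 every |λ(B_ω)| = ω−1, so ρ_SOR = 0.898935.

ρ_SOR = 0.898935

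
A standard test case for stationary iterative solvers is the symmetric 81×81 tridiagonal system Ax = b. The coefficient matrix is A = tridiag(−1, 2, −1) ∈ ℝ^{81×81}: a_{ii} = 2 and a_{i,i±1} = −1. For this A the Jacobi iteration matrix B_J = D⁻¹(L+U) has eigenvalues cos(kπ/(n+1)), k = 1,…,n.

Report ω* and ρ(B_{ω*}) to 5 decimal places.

ω* = 1.92622, ρ_SOR = 0.92622

[ρ_J] n=81: ρ(B_J) = cos(π/(n+1)) = cos(π/82) = 0.99927.
√(1−ρ_J²) simplifies to sin(π/82) = 0.038303.
[ω*] 2 ÷ (1 + 0.038303) = 2 ÷ 1.038303 = 1.92622.
Hence ρ(B_{ω*}) = 1.92622 − 1 = 0.92622.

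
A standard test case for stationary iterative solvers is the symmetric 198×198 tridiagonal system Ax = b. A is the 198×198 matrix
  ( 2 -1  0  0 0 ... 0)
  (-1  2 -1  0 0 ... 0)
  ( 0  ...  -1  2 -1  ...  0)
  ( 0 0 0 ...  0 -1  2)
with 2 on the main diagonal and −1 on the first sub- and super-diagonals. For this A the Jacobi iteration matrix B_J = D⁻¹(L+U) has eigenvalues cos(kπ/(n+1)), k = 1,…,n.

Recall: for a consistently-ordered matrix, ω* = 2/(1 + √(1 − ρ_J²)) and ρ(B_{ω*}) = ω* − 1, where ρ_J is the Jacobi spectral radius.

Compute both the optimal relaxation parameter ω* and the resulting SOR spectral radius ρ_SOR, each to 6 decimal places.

spectrum of D⁻¹(L+U) = {cos(kπ/199) : 1≤k≤198}; ρ_J = cos(π/199) = 0.999875.
√(1 − cos²(π/199)) = sin(π/199) ≈ 0.0157862.
[ω*] 2 ÷ (1 + 0.0157862) = 2 ÷ 1.0157862 = 1.968918.
At ω = 1.968918 every |λ(B_ω)| = ω−1, so ρ_SOR = 0.968918.

ω* = 1.968918, ρ_SOR = 0.968918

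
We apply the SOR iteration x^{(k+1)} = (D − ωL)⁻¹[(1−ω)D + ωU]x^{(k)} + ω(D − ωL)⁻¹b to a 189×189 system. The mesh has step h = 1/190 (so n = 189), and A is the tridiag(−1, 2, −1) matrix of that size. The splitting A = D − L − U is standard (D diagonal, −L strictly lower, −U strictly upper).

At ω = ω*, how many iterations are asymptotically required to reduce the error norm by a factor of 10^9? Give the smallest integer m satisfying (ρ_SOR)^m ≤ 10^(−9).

m = 627

½·tridiag(1,0,1) at n=189: λ_k = cos(kπ/190); max |λ| at k=1 ⇒ ρ_J = cos(π/190) ≈ 0.9998633.
root = sin(π/190) = 0.0165339  (since 1−cos² = sin²).
ω* = 2 / (1 + 0.0165339) = 2 / 1.0165339 ≈ 1.9674700.
Hence ρ(B_{ω*}) = 1.9674700 − 1 = 0.9674700.
For 9 digits: m = 9·ln10 / (−ln 0.9674700) = 20.7233/0.0330709 = 626.632; round up → m = 627.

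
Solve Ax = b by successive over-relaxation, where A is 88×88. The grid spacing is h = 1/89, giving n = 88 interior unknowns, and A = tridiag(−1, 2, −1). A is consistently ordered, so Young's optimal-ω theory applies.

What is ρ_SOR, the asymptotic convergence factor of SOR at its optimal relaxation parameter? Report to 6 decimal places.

ρ_SOR = 0.931823

ρ_J = max_k |cos(kπ/89)| = cos(π/89) = 0.999377
root = sin(π/89) = 0.0352915  (since 1−cos² = sin²).
Then 2/(1+√(1−ρ_J²)) = 2/(1+0.0352915); ω* = 2/1.0352915 = 1.931823.
At ω = 1.931823 every |λ(B_ω)| = ω−1, so ρ_SOR = 0.931823.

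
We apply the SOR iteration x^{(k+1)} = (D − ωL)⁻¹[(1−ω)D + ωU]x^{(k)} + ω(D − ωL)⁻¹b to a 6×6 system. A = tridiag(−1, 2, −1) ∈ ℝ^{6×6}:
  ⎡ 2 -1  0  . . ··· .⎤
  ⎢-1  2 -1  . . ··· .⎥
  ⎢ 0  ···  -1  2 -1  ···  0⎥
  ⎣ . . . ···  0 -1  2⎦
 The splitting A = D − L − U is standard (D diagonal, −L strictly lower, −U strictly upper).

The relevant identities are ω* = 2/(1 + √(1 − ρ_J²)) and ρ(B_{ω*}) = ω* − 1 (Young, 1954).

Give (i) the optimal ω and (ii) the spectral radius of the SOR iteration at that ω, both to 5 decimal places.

ω* = 1.39481, ρ_SOR = 0.39481

ρ_J = max_k |cos(kπ/7)| = cos(π/7) = 0.90097
1 − cos²(π/7) = sin²(π/7) ⇒ √(1−ρ_J²) = sin(π/7) = 0.433884.
ω* = 2/(1 + 0.433884) = 2/1.433884 = 1.39481.
ρ_SOR = ω* − 1 ≈ 0.39481.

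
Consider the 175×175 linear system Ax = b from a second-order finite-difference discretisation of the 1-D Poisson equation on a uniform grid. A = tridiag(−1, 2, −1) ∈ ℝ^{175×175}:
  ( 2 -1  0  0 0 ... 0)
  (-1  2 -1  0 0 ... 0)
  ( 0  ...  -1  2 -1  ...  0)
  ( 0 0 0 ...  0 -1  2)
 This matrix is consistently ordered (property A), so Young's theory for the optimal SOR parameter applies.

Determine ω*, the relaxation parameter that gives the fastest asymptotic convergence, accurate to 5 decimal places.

ω* = 1.96493

With n=175, ρ(Jacobi) = cos(π/176) = 0.99984.
√(1−ρ_J²) = |sin(π/176)| = 0.017849
[ω*] 2 ÷ (1 + 0.017849) = 2 ÷ 1.017849 = 1.96493.
and ρ(B_{ω*}) = 1.96493 − 1 = 0.96493.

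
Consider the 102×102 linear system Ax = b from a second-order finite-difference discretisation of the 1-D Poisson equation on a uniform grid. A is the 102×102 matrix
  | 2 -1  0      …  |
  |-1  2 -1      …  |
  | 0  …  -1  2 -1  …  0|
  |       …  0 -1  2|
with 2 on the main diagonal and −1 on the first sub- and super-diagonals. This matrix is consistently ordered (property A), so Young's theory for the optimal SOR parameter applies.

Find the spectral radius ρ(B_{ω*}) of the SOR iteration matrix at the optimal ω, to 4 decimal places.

ρ_SOR = 0.9408

spectrum of D⁻¹(L+U) = {cos(kπ/103) : 1≤k≤102}; ρ_J = cos(π/103) = 0.9995.
√(1−ρ_J²) simplifies to sin(π/103) = 0.03050.
ω* = 2 / (1 + 0.03050) = 2 / 1.03050 ≈ 1.9408.
ρ(B_{ω*}) = ω*−1 = 0.9408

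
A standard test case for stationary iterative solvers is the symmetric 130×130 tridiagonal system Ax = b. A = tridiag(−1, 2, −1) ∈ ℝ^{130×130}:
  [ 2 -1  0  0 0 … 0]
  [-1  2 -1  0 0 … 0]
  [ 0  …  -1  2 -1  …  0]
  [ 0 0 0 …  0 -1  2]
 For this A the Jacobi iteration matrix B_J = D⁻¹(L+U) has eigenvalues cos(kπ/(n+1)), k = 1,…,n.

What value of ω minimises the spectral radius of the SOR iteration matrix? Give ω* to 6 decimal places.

[ρ_J] n=130: ρ(B_J) = cos(π/(n+1)) = cos(π/131) = 0.999712.
√(1−ρ_J²) = |sin(π/131)| = 0.0239793
Then 2/(1+√(1−ρ_J²)) = 2/(1+0.0239793); ω* = 2/1.0239793 = 1.953164.
Hence ρ(B_{ω*}) = 1.953164 − 1 = 0.953164.

ω* = 1.953164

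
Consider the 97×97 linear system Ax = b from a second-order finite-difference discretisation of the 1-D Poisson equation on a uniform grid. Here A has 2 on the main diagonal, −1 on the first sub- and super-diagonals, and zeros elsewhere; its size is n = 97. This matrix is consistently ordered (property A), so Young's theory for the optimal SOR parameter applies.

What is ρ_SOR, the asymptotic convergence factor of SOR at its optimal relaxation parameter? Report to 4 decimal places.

ρ_SOR = 0.9379

spectrum of D⁻¹(L+U) = {cos(kπ/98) : 1≤k≤97}; ρ_J = cos(π/98) = 0.9995.
√(1−ρ_J²) = |sin(π/98)| = 0.03205
Young: ω* = 2/(1+√(1−ρ_J²)) = 2/(1+0.03205) = 2/1.03205 = 1.9379.
and ρ(B_{ω*}) = 1.9379 − 1 = 0.9379.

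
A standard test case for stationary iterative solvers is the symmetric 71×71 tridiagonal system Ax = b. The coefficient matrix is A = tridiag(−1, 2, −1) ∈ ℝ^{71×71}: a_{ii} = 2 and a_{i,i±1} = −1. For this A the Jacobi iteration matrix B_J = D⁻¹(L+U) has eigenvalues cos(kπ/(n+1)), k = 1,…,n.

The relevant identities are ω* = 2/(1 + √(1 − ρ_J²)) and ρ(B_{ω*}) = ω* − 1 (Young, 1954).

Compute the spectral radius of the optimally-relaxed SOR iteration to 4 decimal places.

ρ_SOR = 0.9164

With n=71, ρ(Jacobi) = cos(π/72) = 0.9990.
√(1−ρ_J²) = |sin(π/72)| = 0.04362
ω* = 2/(1+0.04362) = 1.9164
and ρ(B_{ω*}) = 1.9164 − 1 = 0.9164.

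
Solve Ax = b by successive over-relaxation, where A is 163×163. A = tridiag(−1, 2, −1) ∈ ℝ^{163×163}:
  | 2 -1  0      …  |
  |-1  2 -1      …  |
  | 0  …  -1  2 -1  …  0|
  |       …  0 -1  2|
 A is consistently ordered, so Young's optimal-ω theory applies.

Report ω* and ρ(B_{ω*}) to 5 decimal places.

ω* = 1.96241, ρ_SOR = 0.96241

½·tridiag(1,0,1) at n=163: λ_k = cos(kπ/164); max |λ| at k=1 ⇒ ρ_J = cos(π/164) ≈ 0.99982.
√(1−ρ_J²) simplifies to sin(π/164) = 0.019155.
Then 2/(1+√(1−ρ_J²)) = 2/(1+0.019155); ω* = 2/1.019155 = 1.96241.
[ρ_SOR] ω* − 1 = 0.96241.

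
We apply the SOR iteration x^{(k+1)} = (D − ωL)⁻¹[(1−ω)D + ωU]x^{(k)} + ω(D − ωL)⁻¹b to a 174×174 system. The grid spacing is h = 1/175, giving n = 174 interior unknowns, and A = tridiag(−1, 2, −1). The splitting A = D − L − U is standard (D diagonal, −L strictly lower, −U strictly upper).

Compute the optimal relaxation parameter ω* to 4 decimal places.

ω* = 1.9647

[ρ_J] n=174: ρ(B_J) = cos(π/(n+1)) = cos(π/175) = 0.9998.
root = sin(π/175) = 0.01795  (since 1−cos² = sin²).
ω* = 2/(1+0.01795) = 1.9647
At ω = 1.9647 every |λ(B_ω)| = ω−1, so ρ_SOR = 0.9647.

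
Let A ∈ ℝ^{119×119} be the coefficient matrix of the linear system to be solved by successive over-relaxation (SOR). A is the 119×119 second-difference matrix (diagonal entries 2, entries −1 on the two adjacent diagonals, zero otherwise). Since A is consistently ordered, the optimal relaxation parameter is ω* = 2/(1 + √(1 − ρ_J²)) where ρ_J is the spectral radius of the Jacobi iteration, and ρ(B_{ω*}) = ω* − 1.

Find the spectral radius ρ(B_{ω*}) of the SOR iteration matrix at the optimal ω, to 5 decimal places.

With n=119, ρ(Jacobi) = cos(π/120) = 0.99966.
root = sin(π/120) = 0.026177  (since 1−cos² = sin²).
ω* = 2/(1+0.026177) = 1.94898
[ρ_SOR] ω* − 1 = 0.94898.

ρ_SOR = 0.94898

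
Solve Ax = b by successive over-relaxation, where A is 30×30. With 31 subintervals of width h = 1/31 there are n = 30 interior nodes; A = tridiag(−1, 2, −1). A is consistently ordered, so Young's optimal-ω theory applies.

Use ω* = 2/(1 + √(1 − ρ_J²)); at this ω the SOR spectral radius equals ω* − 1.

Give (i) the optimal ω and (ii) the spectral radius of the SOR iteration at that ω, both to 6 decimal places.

ω* = 1.816253, ρ_SOR = 0.816253

ρ_J = max_k |cos(kπ/31)| = cos(π/31) = 0.994869
1 − cos²(π/31) = sin²(π/31) ⇒ √(1−ρ_J²) = sin(π/31) = 0.1011683.
[ω*] 2 ÷ (1 + 0.1011683) = 2 ÷ 1.1011683 = 1.816253.
ρ_SOR = ω* − 1 ≈ 0.816253.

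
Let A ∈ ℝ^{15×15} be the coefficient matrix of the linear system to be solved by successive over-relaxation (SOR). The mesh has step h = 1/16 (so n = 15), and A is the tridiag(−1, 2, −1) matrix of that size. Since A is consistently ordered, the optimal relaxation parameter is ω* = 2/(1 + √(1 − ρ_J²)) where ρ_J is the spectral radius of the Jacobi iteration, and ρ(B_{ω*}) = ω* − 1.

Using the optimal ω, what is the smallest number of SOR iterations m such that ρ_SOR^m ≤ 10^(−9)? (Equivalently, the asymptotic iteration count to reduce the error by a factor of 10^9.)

ρ_J = max_k |cos(kπ/16)| = cos(π/16) = 0.9807853
√(1−ρ_J²) simplifies to sin(π/16) = 0.1950903.
Then 2/(1+√(1−ρ_J²)) = 2/(1+0.1950903); ω* = 2/1.1950903 = 1.6735137.
At ω = 1.6735137 every |λ(B_ω)| = ω−1, so ρ_SOR = 0.6735137.
m ≥ 9·ln10 / (−ln 0.6735137) = 52.431; smallest integer m = 53.

m = 53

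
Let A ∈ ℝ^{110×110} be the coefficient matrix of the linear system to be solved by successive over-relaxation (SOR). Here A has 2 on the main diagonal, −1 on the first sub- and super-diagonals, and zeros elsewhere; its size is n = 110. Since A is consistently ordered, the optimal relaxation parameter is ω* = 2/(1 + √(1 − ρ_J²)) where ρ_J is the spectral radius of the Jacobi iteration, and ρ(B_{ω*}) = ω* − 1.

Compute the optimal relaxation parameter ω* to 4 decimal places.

ω* = 1.9450

½·tridiag(1,0,1) at n=110: λ_k = cos(kπ/111); max |λ| at k=1 ⇒ ρ_J = cos(π/111) ≈ 0.9996.
√(1−ρ_J²) = |sin(π/111)| = 0.02830
Then 2/(1+√(1−ρ_J²)) = 2/(1+0.02830); ω* = 2/1.02830 = 1.9450.
and ρ(B_{ω*}) = 1.9450 − 1 = 0.9450.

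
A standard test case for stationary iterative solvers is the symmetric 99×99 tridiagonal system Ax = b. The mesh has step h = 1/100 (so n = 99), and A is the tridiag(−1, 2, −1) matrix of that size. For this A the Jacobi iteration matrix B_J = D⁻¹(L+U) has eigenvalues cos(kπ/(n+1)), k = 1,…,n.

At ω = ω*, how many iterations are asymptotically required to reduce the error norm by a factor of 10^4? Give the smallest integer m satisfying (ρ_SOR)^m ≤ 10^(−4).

m = 147

ρ_J = max_k |cos(kπ/100)| = cos(π/100) = 0.9995066
root = sin(π/100) = 0.0314108  (since 1−cos² = sin²).
Then 2/(1+√(1−ρ_J²)) = 2/(1+0.0314108); ω* = 2/1.0314108 = 1.9390916.
[ρ_SOR] ω* − 1 = 0.9390916.
ρ_SOR^m ≤ 10^(−4) ⇔ m ≥ 4·ln10/(−ln 0.9390916) = 9.21034/0.0628423 = 146.563; m = ⌈146.563⌉ = 147.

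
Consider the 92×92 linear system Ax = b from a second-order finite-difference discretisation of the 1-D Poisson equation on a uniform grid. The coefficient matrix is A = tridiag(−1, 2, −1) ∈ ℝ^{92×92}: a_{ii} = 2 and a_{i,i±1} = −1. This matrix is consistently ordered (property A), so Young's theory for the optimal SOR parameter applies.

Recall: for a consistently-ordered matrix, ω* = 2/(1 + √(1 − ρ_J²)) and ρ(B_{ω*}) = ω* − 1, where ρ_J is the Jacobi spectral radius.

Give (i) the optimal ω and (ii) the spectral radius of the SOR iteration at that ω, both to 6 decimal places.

ω* = 1.934659, ρ_SOR = 0.934659

ρ_J = max_k |cos(kπ/93)| = cos(π/93) = 0.999429
√(1−ρ_J²) = |sin(π/93)| = 0.0337741
Then 2/(1+√(1−ρ_J²)) = 2/(1+0.0337741); ω* = 2/1.0337741 = 1.934659.
At ω = 1.934659 every |λ(B_ω)| = ω−1, so ρ_SOR = 0.934659.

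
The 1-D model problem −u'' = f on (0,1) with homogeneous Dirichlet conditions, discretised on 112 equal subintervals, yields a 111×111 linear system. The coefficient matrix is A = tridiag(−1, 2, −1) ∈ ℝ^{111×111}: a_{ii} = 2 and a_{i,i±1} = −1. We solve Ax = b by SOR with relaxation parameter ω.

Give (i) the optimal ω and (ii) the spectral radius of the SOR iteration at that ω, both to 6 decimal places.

spectrum of D⁻¹(L+U) = {cos(kπ/112) : 1≤k≤111}; ρ_J = cos(π/112) = 0.999607.
√(1 − cos²(π/112)) = sin(π/112) ≈ 0.0280463.
ω* = 2/(1+0.0280463) = 1.945438
ρ_SOR = ω* − 1 = 1.945438 − 1 = 0.945438.

ω* = 1.945438, ρ_SOR = 0.945438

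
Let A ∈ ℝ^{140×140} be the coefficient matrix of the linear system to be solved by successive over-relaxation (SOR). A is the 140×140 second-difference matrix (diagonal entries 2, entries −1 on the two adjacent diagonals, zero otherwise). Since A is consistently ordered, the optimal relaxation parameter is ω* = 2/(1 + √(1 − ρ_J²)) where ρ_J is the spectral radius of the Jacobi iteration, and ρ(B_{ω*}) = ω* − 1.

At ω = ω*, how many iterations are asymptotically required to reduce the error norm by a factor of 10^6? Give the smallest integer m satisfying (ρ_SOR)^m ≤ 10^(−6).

spectrum of D⁻¹(L+U) = {cos(kπ/141) : 1≤k≤140}; ρ_J = cos(π/141) = 0.9997518.
√(1 − cos²(π/141)) = sin(π/141) ≈ 0.0222790.
Then 2/(1+√(1−ρ_J²)) = 2/(1+0.0222790); ω* = 2/1.0222790 = 1.9564131.
At ω = 1.9564131 every |λ(B_ω)| = ω−1, so ρ_SOR = 0.9564131.
Need (0.9564131)^m ≤ 10^(−6): m ≥ 6·ln10/|ln 0.9564131| = 13.8155/0.0445653 = 310.006 ⇒ m = 311.

m = 311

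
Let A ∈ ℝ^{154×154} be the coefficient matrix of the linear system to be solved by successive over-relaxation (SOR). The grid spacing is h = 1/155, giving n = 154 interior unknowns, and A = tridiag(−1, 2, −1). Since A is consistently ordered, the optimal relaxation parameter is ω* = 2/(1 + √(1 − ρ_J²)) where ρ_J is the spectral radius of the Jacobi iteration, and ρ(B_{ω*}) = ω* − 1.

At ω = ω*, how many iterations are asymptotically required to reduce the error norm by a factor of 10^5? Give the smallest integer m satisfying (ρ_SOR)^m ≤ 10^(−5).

spectrum of D⁻¹(L+U) = {cos(kπ/155) : 1≤k≤154}; ρ_J = cos(π/155) = 0.9997946.
1 − cos²(π/155) = sin²(π/155) ⇒ √(1−ρ_J²) = sin(π/155) = 0.0202670.
Then 2/(1+√(1−ρ_J²)) = 2/(1+0.0202670); ω* = 2/1.0202670 = 1.9602712.
ρ_SOR = ω* − 1 = 1.9602712 − 1 = 0.9602712.
m ≥ 5·ln10 / (−ln 0.9602712) = 283.992; smallest integer m = 284.

m = 284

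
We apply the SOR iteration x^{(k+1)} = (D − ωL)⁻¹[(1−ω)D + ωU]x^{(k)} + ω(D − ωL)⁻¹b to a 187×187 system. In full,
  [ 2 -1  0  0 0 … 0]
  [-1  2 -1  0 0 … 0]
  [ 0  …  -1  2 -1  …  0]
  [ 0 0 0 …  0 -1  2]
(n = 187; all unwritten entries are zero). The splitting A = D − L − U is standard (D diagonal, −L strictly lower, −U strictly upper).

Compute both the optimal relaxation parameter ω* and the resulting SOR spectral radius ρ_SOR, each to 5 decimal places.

ω* = 1.96713, ρ_SOR = 0.96713

B_J for the 187×187 system has eigenvalues cos(kπ/188); ρ_J = cos(π/188) = 0.99986.
√(1−ρ_J²) simplifies to sin(π/188) = 0.016710.
So ω* = 2/1.016710 = 1.96713 (Young).
and ρ(B_{ω*}) = 1.96713 − 1 = 0.96713.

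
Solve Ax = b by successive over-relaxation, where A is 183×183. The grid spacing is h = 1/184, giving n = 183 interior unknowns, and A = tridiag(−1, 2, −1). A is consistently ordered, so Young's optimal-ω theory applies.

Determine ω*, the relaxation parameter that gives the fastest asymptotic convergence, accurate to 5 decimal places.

ω* = 1.96643

With n=183, ρ(Jacobi) = cos(π/184) = 0.99985.
√(1 − cos²(π/184)) = sin(π/184) ≈ 0.017073.
[ω*] 2 ÷ (1 + 0.017073) = 2 ÷ 1.017073 = 1.96643.
ρ_SOR = ω* − 1 ≈ 0.96643.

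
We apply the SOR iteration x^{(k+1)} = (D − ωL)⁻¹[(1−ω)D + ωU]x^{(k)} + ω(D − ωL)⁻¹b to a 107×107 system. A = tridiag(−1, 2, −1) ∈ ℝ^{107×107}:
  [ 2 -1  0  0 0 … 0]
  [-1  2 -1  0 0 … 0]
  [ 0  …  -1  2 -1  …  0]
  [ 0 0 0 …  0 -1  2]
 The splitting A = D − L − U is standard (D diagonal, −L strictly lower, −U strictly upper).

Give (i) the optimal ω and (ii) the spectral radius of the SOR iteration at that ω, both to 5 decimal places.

With n=107, ρ(Jacobi) = cos(π/108) = 0.99958.
root = sin(π/108) = 0.029085  (since 1−cos² = sin²).
Then 2/(1+√(1−ρ_J²)) = 2/(1+0.029085); ω* = 2/1.029085 = 1.94347.
At ω = 1.94347 every |λ(B_ω)| = ω−1, so ρ_SOR = 0.94347.

ω* = 1.94347, ρ_SOR = 0.94347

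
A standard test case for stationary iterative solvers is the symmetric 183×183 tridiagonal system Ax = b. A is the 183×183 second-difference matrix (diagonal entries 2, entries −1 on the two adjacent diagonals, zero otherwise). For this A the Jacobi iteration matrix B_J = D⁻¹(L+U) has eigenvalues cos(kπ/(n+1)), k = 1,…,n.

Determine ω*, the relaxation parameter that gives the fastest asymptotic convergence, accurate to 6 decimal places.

ω* = 1.966427

½·tridiag(1,0,1) at n=183: λ_k = cos(kπ/184); max |λ| at k=1 ⇒ ρ_J = cos(π/184) ≈ 0.999854.
√(1−ρ_J²) = |sin(π/184)| = 0.0170730
ω* = 2/(1+0.0170730) = 1.966427
[ρ_SOR] ω* − 1 = 0.966427.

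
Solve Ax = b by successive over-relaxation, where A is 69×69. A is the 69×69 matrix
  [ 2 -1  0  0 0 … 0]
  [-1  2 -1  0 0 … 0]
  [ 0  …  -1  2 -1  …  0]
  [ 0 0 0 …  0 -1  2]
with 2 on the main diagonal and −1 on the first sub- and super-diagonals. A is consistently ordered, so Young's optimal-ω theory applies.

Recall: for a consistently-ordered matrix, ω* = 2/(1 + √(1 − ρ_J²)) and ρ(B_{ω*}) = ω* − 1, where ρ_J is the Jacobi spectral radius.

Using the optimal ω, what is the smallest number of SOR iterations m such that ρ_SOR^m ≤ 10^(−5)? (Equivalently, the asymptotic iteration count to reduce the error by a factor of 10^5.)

m = 129

With n=69, ρ(Jacobi) = cos(π/70) = 0.9989931.
root = sin(π/70) = 0.0448648  (since 1−cos² = sin²).
[ω*] 2 ÷ (1 + 0.0448648) = 2 ÷ 1.0448648 = 1.9141232.
[ρ_SOR] ω* − 1 = 0.9141232.
Need (0.9141232)^m ≤ 10^(−5): m ≥ 5·ln10/|ln 0.9141232| = 11.5129/0.0897899 = 128.220 ⇒ m = 129.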